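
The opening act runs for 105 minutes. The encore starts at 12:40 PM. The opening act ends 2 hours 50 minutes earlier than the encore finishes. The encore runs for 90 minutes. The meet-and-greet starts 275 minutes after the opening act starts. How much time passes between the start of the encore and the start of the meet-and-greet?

The encore ends at 12:40 PM + 90 min = 2:10 PM.
The opening act ends at 2:10 PM − 170 min = 11:20 AM.
The opening act starts at 11:20 AM − 105 min = 9:35 AM.
The meet-and-greet starts at 9:35 AM + 275 min = 2:10 PM.
From 12:40 PM to 2:10 PM is 1 h 30 min.

1 h 30 min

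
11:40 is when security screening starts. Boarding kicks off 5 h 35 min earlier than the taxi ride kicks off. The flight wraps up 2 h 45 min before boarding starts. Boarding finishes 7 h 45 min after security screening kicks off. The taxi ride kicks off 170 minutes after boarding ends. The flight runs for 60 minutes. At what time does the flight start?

12:55

Boarding ends at 11:40 + 465 min = 19:25.
The taxi ride starts at 19:25 + 170 min = 22:15.
Boarding starts at 22:15 − 335 min = 16:40.
The flight ends at 16:40 − 165 min = 13:55.
The flight starts at 13:55 − 60 min = 12:55.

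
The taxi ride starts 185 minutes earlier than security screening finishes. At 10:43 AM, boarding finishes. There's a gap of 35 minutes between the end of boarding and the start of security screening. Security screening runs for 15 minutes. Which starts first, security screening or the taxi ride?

the taxi ride

Security screening starts at 10:43 AM + 35 min = 11:18 AM.
Security screening ends at 11:18 AM + 15 min = 11:33 AM.
The taxi ride starts at 11:33 AM − 185 min = 8:28 AM.
Security screening starts at 11:18 AM and the taxi ride starts at 8:28 AM, so the taxi ride is first.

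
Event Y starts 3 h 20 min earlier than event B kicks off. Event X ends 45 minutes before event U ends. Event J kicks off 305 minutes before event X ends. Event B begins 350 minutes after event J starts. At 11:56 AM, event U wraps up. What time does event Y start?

Event X ends at 11:56 AM − 45 min = 11:11 AM.
Event J starts at 11:11 AM − 305 min = 6:06 AM.
Event B starts at 6:06 AM + 350 min = 11:56 AM.
Event Y starts at 11:56 AM − 200 min = 8:36 AM.

8:36 AM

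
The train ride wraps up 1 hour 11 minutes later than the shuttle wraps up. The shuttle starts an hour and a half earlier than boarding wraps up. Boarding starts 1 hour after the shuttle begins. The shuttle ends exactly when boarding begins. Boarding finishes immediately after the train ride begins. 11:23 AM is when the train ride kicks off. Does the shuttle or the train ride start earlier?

the shuttle

Boarding ends at 11:23 AM.
The shuttle starts at 11:23 AM − 90 min = 9:53 AM.
The shuttle starts at 9:53 AM and the train ride starts at 11:23 AM, so the shuttle is first.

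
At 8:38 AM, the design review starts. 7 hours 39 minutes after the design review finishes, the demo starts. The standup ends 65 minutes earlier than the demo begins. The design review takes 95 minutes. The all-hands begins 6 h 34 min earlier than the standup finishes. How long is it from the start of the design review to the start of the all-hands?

1 hour 35 minutes

The design review ends at 8:38 AM + 95 min = 10:13 AM.
The demo starts at 10:13 AM + 459 min = 5:52 PM.
The standup ends at 5:52 PM − 65 min = 4:47 PM.
The all-hands starts at 4:47 PM − 394 min = 10:13 AM.
From 8:38 AM to 10:13 AM is 1 hour 35 minutes.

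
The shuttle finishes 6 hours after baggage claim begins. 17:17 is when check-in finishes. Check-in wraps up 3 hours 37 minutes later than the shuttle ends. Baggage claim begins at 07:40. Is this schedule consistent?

The shuttle ends at 07:40 + 360 min = 13:40.
Check-in ends at 13:40 + 217 min = 17:17.
That matches the stated 17:17, so the schedule is consistent.

Yes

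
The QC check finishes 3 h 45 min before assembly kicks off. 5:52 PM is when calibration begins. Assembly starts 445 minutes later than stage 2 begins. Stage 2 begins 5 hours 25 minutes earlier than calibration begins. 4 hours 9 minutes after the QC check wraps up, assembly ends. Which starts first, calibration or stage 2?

Stage 2 starts at 5:52 PM − 325 min = 12:27 PM.
Calibration starts at 5:52 PM and stage 2 starts at 12:27 PM, so stage 2 is first.

stage 2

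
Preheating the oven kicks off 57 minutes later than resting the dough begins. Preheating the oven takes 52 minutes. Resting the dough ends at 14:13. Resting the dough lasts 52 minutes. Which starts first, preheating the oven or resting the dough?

resting the dough

Resting the dough starts at 14:13 − 52 min = 13:21.
Preheating the oven starts at 13:21 + 57 min = 14:18.
Preheating the oven starts at 14:18 and resting the dough starts at 13:21, so resting the dough is first.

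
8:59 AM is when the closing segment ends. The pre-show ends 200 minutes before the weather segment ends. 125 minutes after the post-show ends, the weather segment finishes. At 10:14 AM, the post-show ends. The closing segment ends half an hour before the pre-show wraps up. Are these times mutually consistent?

The weather segment ends at 10:14 AM + 125 min = 12:19 PM.
The pre-show ends at 12:19 PM − 200 min = 8:59 AM.
The closing segment ends at 8:59 AM − 30 min = 8:29 AM.
But the closing segment is also said to end at 8:59 AM — a 30-minute conflict.

No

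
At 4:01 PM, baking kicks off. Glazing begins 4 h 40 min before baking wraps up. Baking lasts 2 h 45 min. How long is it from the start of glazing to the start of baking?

Baking ends at 4:01 PM + 165 min = 6:46 PM.
Glazing starts at 6:46 PM − 280 min = 2:06 PM.
From 2:06 PM to 4:01 PM is 115 minutes.

115 minutes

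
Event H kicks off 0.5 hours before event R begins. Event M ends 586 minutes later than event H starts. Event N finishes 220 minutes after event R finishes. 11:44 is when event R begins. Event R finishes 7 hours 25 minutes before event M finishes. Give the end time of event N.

17:15

Event H starts at 11:44 − 30 min = 11:14.
Event M ends at 11:14 + 586 min = 21:00.
Event R ends at 21:00 − 445 min = 13:35.
Event N ends at 13:35 + 220 min = 17:15.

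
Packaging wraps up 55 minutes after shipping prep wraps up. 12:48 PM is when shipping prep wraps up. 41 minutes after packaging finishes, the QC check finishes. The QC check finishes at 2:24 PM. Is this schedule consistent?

Yes

Packaging ends at 12:48 PM + 55 min = 1:43 PM.
The QC check ends at 1:43 PM + 41 min = 2:24 PM.
That matches the stated 2:24 PM, so the schedule is consistent.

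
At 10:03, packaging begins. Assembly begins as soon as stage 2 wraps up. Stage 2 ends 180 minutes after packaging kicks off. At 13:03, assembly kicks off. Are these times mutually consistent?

Yes

Stage 2 ends at 10:03 + 180 min = 13:03.
So assembly starts at 13:03.
That matches the stated 13:03, so the schedule is consistent.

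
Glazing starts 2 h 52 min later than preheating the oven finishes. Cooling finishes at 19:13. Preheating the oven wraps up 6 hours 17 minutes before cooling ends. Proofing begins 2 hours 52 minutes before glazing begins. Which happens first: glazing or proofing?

Preheating the oven ends at 19:13 − 377 min = 12:56.
Glazing starts at 12:56 + 172 min = 15:48.
Proofing starts at 15:48 − 172 min = 12:56.
Glazing starts at 15:48 and proofing starts at 12:56, so proofing is first.

proofing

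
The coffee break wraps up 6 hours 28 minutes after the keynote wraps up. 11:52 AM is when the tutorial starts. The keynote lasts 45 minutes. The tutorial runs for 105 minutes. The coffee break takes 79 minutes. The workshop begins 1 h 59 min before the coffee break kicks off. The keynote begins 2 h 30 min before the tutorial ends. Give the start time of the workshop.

The tutorial ends at 11:52 AM + 105 min = 1:37 PM.
The keynote starts at 1:37 PM − 150 min = 11:07 AM.
The keynote ends at 11:07 AM + 45 min = 11:52 AM.
The coffee break ends at 11:52 AM + 388 min = 6:20 PM.
The coffee break starts at 6:20 PM − 79 min = 5:01 PM.
The workshop starts at 5:01 PM − 119 min = 3:02 PM.

3:02 PM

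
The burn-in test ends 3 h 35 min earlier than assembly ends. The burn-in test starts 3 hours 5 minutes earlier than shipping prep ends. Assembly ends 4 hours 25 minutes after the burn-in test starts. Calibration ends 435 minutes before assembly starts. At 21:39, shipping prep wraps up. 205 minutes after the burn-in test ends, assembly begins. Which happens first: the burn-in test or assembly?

the burn-in test

The burn-in test starts at 21:39 − 185 min = 18:34.
Assembly ends at 18:34 + 265 min = 22:59.
The burn-in test ends at 22:59 − 215 min = 19:24.
Assembly starts at 19:24 + 205 min = 22:49.
The burn-in test starts at 18:34 and assembly starts at 22:49, so the burn-in test is first.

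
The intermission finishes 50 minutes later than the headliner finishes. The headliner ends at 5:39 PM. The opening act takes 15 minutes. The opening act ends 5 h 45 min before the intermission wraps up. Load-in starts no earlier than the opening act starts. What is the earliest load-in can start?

12:29 PM

The intermission ends at 5:39 PM + 50 min = 6:29 PM.
The opening act ends at 6:29 PM − 345 min = 12:44 PM.
The opening act starts at 12:44 PM − 15 min = 12:29 PM.
Load-in is bounded by the opening act, so the earliest it can start is 12:29 PM.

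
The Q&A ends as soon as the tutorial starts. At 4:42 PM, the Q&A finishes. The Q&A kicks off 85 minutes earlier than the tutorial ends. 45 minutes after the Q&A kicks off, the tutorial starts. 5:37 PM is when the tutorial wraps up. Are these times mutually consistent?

The Q&A starts at 5:37 PM − 85 min = 4:12 PM.
The tutorial starts at 4:12 PM + 45 min = 4:57 PM.
So the Q&A ends at 4:57 PM.
But the Q&A is also said to end at 4:42 PM — a 15-minute conflict.

No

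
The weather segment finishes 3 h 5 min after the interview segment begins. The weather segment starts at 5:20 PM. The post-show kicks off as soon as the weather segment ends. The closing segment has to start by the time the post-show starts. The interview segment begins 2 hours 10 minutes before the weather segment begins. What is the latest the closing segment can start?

6:15 PM

The interview segment starts at 5:20 PM − 130 min = 3:10 PM.
The weather segment ends at 3:10 PM + 185 min = 6:15 PM.
So the post-show starts at 6:15 PM.
The closing segment is bounded by the post-show, so the latest it can start is 6:15 PM.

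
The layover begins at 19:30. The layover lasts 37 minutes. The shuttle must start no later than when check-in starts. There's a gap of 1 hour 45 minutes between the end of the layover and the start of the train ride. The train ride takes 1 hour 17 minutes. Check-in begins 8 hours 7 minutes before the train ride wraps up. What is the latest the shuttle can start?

15:02

The layover ends at 19:30 + 37 min = 20:07.
The train ride starts at 20:07 + 105 min = 21:52.
The train ride ends at 21:52 + 77 min = 23:09.
Check-in starts at 23:09 − 487 min = 15:02.
The shuttle is bounded by check-in, so the latest it can start is 15:02.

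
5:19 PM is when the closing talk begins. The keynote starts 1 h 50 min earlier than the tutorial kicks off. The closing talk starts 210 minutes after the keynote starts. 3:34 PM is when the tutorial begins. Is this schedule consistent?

No

The keynote starts at 3:34 PM − 110 min = 1:44 PM.
The closing talk starts at 1:44 PM + 210 min = 5:14 PM.
But the closing talk is also said to start at 5:19 PM — a 5-minute conflict.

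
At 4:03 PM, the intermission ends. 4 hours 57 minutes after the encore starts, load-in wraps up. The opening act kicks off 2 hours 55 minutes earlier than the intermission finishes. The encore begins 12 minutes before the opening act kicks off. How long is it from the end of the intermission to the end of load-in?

1 hour 50 minutes

The opening act starts at 4:03 PM − 175 min = 1:08 PM.
The encore starts at 1:08 PM − 12 min = 12:56 PM.
Load-in ends at 12:56 PM + 297 min = 5:53 PM.
From 4:03 PM to 5:53 PM is 1 hour 50 minutes.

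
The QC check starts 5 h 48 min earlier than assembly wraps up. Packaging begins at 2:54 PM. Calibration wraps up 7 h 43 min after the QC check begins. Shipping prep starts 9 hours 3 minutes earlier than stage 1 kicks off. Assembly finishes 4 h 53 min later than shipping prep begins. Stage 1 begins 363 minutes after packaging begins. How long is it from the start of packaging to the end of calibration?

3 h 48 min

Stage 1 starts at 2:54 PM + 363 min = 8:57 PM.
Shipping prep starts at 8:57 PM − 543 min = 11:54 AM.
Assembly ends at 11:54 AM + 293 min = 4:47 PM.
The QC check starts at 4:47 PM − 348 min = 10:59 AM.
Calibration ends at 10:59 AM + 463 min = 6:42 PM.
From 2:54 PM to 6:42 PM is 3 h 48 min.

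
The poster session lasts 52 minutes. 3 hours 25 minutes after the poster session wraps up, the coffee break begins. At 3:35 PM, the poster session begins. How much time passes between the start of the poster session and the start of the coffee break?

4 hours 17 minutes

The poster session ends at 3:35 PM + 52 min = 4:27 PM.
The coffee break starts at 4:27 PM + 205 min = 7:52 PM.
From 3:35 PM to 7:52 PM is 4 hours 17 minutes.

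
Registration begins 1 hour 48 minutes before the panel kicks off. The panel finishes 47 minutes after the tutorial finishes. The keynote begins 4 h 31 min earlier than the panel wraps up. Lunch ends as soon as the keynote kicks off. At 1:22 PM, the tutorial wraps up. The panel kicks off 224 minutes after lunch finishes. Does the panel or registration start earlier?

The panel ends at 1:22 PM + 47 min = 2:09 PM.
The keynote starts at 2:09 PM − 271 min = 9:38 AM.
So lunch ends at 9:38 AM.
The panel starts at 9:38 AM + 224 min = 1:22 PM.
Registration starts at 1:22 PM − 108 min = 11:34 AM.
The panel starts at 1:22 PM and registration starts at 11:34 AM, so registration is first.

registration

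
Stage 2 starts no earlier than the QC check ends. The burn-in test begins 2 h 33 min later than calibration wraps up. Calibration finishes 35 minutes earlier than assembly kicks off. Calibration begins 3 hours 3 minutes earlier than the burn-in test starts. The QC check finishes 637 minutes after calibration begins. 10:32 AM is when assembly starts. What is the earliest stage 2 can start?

Calibration ends at 10:32 AM − 35 min = 9:57 AM.
The burn-in test starts at 9:57 AM + 153 min = 12:30 PM.
Calibration starts at 12:30 PM − 183 min = 9:27 AM.
The QC check ends at 9:27 AM + 637 min = 8:04 PM.
Stage 2 is bounded by the QC check, so the earliest it can start is 8:04 PM.

8:04 PM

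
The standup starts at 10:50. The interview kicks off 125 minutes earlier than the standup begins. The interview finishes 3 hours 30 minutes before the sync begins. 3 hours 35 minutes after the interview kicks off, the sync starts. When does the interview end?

The interview starts at 10:50 − 125 min = 08:45.
The sync starts at 08:45 + 215 min = 12:20.
The interview ends at 12:20 − 210 min = 08:50.

08:50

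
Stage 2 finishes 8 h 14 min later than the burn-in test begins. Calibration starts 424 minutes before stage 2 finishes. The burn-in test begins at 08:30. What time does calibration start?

Stage 2 ends at 08:30 + 494 min = 16:44.
Calibration starts at 16:44 − 424 min = 09:40.

09:40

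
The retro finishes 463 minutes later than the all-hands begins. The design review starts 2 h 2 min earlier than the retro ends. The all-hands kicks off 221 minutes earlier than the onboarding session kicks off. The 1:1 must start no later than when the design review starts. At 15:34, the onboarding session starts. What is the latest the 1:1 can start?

17:34

The all-hands starts at 15:34 − 221 min = 11:53.
The retro ends at 11:53 + 463 min = 19:36.
The design review starts at 19:36 − 122 min = 17:34.
The 1:1 is bounded by the design review, so the latest it can start is 17:34.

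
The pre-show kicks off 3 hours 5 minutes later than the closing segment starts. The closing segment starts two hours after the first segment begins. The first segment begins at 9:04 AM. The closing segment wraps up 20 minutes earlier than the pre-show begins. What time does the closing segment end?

The closing segment starts at 9:04 AM + 120 min = 11:04 AM.
The pre-show starts at 11:04 AM + 185 min = 2:09 PM.
The closing segment ends at 2:09 PM − 20 min = 1:49 PM.

1:49 PM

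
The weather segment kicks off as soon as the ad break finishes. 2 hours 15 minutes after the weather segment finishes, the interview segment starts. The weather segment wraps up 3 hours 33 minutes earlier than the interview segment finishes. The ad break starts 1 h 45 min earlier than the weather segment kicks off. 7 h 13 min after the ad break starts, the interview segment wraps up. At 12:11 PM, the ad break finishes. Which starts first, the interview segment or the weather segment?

the weather segment

The weather segment starts at 12:11 PM.
The ad break starts at 12:11 PM − 105 min = 10:26 AM.
The interview segment ends at 10:26 AM + 433 min = 5:39 PM.
The weather segment ends at 5:39 PM − 213 min = 2:06 PM.
The interview segment starts at 2:06 PM + 135 min = 4:21 PM.
The interview segment starts at 4:21 PM and the weather segment starts at 12:11 PM, so the weather segment is first.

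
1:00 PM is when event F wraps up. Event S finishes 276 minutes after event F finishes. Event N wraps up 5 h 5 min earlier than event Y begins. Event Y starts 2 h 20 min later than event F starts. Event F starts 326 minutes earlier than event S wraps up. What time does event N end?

Event S ends at 1:00 PM + 276 min = 5:36 PM.
Event F starts at 5:36 PM − 326 min = 12:10 PM.
Event Y starts at 12:10 PM + 140 min = 2:30 PM.
Event N ends at 2:30 PM − 305 min = 9:25 AM.

9:25 AM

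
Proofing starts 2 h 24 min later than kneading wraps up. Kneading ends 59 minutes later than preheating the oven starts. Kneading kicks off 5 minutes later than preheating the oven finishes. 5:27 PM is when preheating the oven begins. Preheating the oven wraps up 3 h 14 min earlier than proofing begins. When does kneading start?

5:41 PM

Kneading ends at 5:27 PM + 59 min = 6:26 PM.
Proofing starts at 6:26 PM + 144 min = 8:50 PM.
Preheating the oven ends at 8:50 PM − 194 min = 5:36 PM.
Kneading starts at 5:36 PM + 5 min = 5:41 PM.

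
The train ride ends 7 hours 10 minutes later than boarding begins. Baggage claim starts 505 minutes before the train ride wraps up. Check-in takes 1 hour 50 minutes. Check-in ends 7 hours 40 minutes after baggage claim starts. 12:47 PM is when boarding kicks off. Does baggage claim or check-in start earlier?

baggage claim

The train ride ends at 12:47 PM + 430 min = 7:57 PM.
Baggage claim starts at 7:57 PM − 505 min = 11:32 AM.
Check-in ends at 11:32 AM + 460 min = 7:12 PM.
Check-in starts at 7:12 PM − 110 min = 5:22 PM.
Baggage claim starts at 11:32 AM and check-in starts at 5:22 PM, so baggage claim is first.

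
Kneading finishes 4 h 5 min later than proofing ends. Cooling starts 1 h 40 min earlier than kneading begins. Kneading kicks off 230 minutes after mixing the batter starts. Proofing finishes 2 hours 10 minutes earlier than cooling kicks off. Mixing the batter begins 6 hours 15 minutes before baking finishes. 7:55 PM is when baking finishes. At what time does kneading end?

5:45 PM

Mixing the batter starts at 7:55 PM − 375 min = 1:40 PM.
Kneading starts at 1:40 PM + 230 min = 5:30 PM.
Cooling starts at 5:30 PM − 100 min = 3:50 PM.
Proofing ends at 3:50 PM − 130 min = 1:40 PM.
Kneading ends at 1:40 PM + 245 min = 5:45 PM.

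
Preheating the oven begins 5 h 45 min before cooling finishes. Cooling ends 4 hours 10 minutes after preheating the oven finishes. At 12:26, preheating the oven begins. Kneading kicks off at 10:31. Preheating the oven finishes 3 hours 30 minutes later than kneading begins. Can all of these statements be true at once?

Preheating the oven ends at 10:31 + 210 min = 14:01.
Cooling ends at 14:01 + 250 min = 18:11.
Preheating the oven starts at 18:11 − 345 min = 12:26.
That matches the stated 12:26, so the schedule is consistent.

Yes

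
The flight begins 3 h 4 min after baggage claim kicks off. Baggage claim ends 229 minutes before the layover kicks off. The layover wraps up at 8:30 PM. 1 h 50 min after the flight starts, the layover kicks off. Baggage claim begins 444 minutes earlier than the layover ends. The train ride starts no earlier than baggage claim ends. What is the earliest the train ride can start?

2:11 PM

Baggage claim starts at 8:30 PM − 444 min = 1:06 PM.
The flight starts at 1:06 PM + 184 min = 4:10 PM.
The layover starts at 4:10 PM + 110 min = 6:00 PM.
Baggage claim ends at 6:00 PM − 229 min = 2:11 PM.
The train ride is bounded by baggage claim, so the earliest it can start is 2:11 PM.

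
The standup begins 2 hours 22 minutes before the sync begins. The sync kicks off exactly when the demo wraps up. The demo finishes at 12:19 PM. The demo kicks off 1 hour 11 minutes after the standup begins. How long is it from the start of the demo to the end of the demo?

1 h 11 min

The sync starts at 12:19 PM.
The standup starts at 12:19 PM − 142 min = 9:57 AM.
The demo starts at 9:57 AM + 71 min = 11:08 AM.
From 11:08 AM to 12:19 PM is 1 h 11 min.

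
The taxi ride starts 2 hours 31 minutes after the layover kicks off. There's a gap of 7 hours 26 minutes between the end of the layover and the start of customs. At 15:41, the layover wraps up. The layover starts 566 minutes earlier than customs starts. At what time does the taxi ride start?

16:12

Customs starts at 15:41 + 446 min = 23:07.
The layover starts at 23:07 − 566 min = 13:41.
The taxi ride starts at 13:41 + 151 min = 16:12.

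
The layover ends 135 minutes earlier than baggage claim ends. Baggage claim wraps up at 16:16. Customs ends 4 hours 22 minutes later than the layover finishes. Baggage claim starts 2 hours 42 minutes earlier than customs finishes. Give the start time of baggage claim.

The layover ends at 16:16 − 135 min = 14:01.
Customs ends at 14:01 + 262 min = 18:23.
Baggage claim starts at 18:23 − 162 min = 15:41.

15:41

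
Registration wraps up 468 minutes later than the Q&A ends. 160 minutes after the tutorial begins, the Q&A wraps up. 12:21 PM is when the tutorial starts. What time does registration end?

10:49 PM

The Q&A ends at 12:21 PM + 160 min = 3:01 PM.
Registration ends at 3:01 PM + 468 min = 10:49 PM.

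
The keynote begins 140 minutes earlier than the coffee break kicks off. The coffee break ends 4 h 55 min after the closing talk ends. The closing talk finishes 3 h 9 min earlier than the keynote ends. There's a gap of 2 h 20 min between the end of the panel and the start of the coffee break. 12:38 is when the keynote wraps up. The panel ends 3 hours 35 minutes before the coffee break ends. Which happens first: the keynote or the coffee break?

The closing talk ends at 12:38 − 189 min = 09:29.
The coffee break ends at 09:29 + 295 min = 14:24.
The panel ends at 14:24 − 215 min = 10:49.
The coffee break starts at 10:49 + 140 min = 13:09.
The keynote starts at 13:09 − 140 min = 10:49.
The keynote starts at 10:49 and the coffee break starts at 13:09, so the keynote is first.

the keynote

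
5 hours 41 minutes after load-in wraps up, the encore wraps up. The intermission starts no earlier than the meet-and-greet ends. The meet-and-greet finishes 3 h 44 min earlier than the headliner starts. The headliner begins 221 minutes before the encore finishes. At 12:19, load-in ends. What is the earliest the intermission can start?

The encore ends at 12:19 + 341 min = 18:00.
The headliner starts at 18:00 − 221 min = 14:19.
The meet-and-greet ends at 14:19 − 224 min = 10:35.
The intermission is bounded by the meet-and-greet, so the earliest it can start is 10:35.

10:35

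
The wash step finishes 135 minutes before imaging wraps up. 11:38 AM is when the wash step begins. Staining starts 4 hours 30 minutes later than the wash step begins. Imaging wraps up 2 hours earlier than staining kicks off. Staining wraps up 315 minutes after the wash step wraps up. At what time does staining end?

Staining starts at 11:38 AM + 270 min = 4:08 PM.
Imaging ends at 4:08 PM − 120 min = 2:08 PM.
The wash step ends at 2:08 PM − 135 min = 11:53 AM.
Staining ends at 11:53 AM + 315 min = 5:08 PM.

5:08 PM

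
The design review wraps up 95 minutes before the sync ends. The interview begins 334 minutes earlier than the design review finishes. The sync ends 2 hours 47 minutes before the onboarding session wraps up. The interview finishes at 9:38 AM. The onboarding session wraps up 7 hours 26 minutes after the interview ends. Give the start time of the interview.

The onboarding session ends at 9:38 AM + 446 min = 5:04 PM.
The sync ends at 5:04 PM − 167 min = 2:17 PM.
The design review ends at 2:17 PM − 95 min = 12:42 PM.
The interview starts at 12:42 PM − 334 min = 7:08 AM.

7:08 AM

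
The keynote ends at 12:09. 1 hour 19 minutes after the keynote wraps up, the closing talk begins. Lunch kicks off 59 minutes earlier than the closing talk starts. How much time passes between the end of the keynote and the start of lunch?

The closing talk starts at 12:09 + 79 min = 13:28.
Lunch starts at 13:28 − 59 min = 12:29.
From 12:09 to 12:29 is 20 minutes.

20 minutes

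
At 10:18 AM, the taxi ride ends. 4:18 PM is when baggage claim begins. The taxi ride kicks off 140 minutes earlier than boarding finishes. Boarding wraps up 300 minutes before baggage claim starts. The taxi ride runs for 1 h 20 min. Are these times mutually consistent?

Yes

Boarding ends at 4:18 PM − 300 min = 11:18 AM.
The taxi ride starts at 11:18 AM − 140 min = 8:58 AM.
The taxi ride ends at 8:58 AM + 80 min = 10:18 AM.
That matches the stated 10:18 AM, so the schedule is consistent.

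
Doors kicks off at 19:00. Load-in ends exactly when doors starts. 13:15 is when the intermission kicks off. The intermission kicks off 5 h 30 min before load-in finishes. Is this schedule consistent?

Load-in ends at 19:00.
The intermission starts at 19:00 − 330 min = 13:30.
But the intermission is also said to start at 13:15 — a 15-minute conflict.

No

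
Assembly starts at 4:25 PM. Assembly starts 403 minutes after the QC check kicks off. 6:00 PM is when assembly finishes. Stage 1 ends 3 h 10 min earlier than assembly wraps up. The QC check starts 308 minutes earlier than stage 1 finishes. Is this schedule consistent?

Yes

Stage 1 ends at 6:00 PM − 190 min = 2:50 PM.
The QC check starts at 2:50 PM − 308 min = 9:42 AM.
Assembly starts at 9:42 AM + 403 min = 4:25 PM.
That matches the stated 4:25 PM, so the schedule is consistent.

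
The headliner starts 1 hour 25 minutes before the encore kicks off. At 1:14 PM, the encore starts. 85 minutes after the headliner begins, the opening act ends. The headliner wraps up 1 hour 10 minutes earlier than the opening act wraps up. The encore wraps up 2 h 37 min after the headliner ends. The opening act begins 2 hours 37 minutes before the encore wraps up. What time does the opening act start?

The headliner starts at 1:14 PM − 85 min = 11:49 AM.
The opening act ends at 11:49 AM + 85 min = 1:14 PM.
The headliner ends at 1:14 PM − 70 min = 12:04 PM.
The encore ends at 12:04 PM + 157 min = 2:41 PM.
The opening act starts at 2:41 PM − 157 min = 12:04 PM.

12:04 PM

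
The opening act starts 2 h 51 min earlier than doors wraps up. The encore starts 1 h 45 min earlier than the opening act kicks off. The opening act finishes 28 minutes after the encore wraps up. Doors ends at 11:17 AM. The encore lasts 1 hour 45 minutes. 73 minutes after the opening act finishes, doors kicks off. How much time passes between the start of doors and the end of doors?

1 hour 10 minutes

The opening act starts at 11:17 AM − 171 min = 8:26 AM.
The encore starts at 8:26 AM − 105 min = 6:41 AM.
The encore ends at 6:41 AM + 105 min = 8:26 AM.
The opening act ends at 8:26 AM + 28 min = 8:54 AM.
Doors starts at 8:54 AM + 73 min = 10:07 AM.
From 10:07 AM to 11:17 AM is 1 hour 10 minutes.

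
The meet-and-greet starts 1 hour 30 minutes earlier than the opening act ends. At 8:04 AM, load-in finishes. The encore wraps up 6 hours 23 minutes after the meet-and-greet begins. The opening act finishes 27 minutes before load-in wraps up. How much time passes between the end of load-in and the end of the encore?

4 hours 26 minutes

The opening act ends at 8:04 AM − 27 min = 7:37 AM.
The meet-and-greet starts at 7:37 AM − 90 min = 6:07 AM.
The encore ends at 6:07 AM + 383 min = 12:30 PM.
From 8:04 AM to 12:30 PM is 4 hours 26 minutes.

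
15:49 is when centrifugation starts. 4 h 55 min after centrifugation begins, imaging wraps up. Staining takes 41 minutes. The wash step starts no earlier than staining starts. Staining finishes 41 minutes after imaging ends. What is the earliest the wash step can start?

20:44

Imaging ends at 15:49 + 295 min = 20:44.
Staining ends at 20:44 + 41 min = 21:25.
Staining starts at 21:25 − 41 min = 20:44.
The wash step is bounded by staining, so the earliest it can start is 20:44.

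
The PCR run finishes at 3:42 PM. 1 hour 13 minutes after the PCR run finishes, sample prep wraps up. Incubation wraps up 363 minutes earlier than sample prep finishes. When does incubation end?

10:52 AM

Sample prep ends at 3:42 PM + 73 min = 4:55 PM.
Incubation ends at 4:55 PM − 363 min = 10:52 AM.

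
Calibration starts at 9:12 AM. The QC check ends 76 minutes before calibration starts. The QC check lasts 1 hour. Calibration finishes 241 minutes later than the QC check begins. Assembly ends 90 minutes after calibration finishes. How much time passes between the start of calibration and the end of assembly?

The QC check ends at 9:12 AM − 76 min = 7:56 AM.
The QC check starts at 7:56 AM − 60 min = 6:56 AM.
Calibration ends at 6:56 AM + 241 min = 10:57 AM.
Assembly ends at 10:57 AM + 90 min = 12:27 PM.
From 9:12 AM to 12:27 PM is 3 h 15 min.

3 h 15 min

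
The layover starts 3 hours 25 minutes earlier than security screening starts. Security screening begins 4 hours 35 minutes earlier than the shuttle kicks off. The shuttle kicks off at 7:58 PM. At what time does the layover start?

Security screening starts at 7:58 PM − 275 min = 3:23 PM.
The layover starts at 3:23 PM − 205 min = 11:58 AM.

11:58 AM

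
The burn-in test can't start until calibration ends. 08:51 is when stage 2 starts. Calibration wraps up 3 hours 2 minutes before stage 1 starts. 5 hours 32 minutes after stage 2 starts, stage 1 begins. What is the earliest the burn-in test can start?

11:21

Stage 1 starts at 08:51 + 332 min = 14:23.
Calibration ends at 14:23 − 182 min = 11:21.
The burn-in test is bounded by calibration, so the earliest it can start is 11:21.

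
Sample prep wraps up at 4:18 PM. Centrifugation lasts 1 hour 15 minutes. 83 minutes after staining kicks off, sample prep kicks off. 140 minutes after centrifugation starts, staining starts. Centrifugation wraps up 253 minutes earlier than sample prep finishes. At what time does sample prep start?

2:33 PM

Centrifugation ends at 4:18 PM − 253 min = 12:05 PM.
Centrifugation starts at 12:05 PM − 75 min = 10:50 AM.
Staining starts at 10:50 AM + 140 min = 1:10 PM.
Sample prep starts at 1:10 PM + 83 min = 2:33 PM.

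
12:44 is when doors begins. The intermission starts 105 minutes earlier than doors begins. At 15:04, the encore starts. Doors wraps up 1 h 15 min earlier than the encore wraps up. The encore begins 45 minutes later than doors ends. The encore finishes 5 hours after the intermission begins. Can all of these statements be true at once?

The intermission starts at 12:44 − 105 min = 10:59.
The encore ends at 10:59 + 300 min = 15:59.
Doors ends at 15:59 − 75 min = 14:44.
The encore starts at 14:44 + 45 min = 15:29.
But the encore is also said to start at 15:04 — a 25-minute conflict.

No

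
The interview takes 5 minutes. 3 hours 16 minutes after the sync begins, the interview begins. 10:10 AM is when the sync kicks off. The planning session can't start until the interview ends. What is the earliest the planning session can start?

1:31 PM

The interview starts at 10:10 AM + 196 min = 1:26 PM.
The interview ends at 1:26 PM + 5 min = 1:31 PM.
The planning session is bounded by the interview, so the earliest it can start is 1:31 PM.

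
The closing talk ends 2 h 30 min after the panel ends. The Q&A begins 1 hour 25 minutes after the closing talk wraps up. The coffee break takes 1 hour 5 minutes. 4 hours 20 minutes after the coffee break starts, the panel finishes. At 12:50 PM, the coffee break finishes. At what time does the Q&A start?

8:00 PM

The coffee break starts at 12:50 PM − 65 min = 11:45 AM.
The panel ends at 11:45 AM + 260 min = 4:05 PM.
The closing talk ends at 4:05 PM + 150 min = 6:35 PM.
The Q&A starts at 6:35 PM + 85 min = 8:00 PM.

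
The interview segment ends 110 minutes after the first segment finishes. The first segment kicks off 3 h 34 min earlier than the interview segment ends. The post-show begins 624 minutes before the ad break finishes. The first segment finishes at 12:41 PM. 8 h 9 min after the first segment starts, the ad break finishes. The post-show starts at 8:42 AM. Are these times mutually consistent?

Yes

The interview segment ends at 12:41 PM + 110 min = 2:31 PM.
The first segment starts at 2:31 PM − 214 min = 10:57 AM.
The ad break ends at 10:57 AM + 489 min = 7:06 PM.
The post-show starts at 7:06 PM − 624 min = 8:42 AM.
That matches the stated 8:42 AM, so the schedule is consistent.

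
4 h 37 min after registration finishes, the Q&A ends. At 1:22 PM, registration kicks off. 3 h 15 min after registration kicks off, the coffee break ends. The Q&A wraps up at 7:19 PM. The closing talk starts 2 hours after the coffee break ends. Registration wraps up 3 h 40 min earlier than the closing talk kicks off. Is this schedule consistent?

The coffee break ends at 1:22 PM + 195 min = 4:37 PM.
The closing talk starts at 4:37 PM + 120 min = 6:37 PM.
Registration ends at 6:37 PM − 220 min = 2:57 PM.
The Q&A ends at 2:57 PM + 277 min = 7:34 PM.
But the Q&A is also said to end at 7:19 PM — a 15-minute conflict.

No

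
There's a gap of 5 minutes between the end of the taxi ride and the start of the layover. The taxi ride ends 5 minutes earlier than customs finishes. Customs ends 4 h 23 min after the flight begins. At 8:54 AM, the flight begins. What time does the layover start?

1:17 PM

Customs ends at 8:54 AM + 263 min = 1:17 PM.
The taxi ride ends at 1:17 PM − 5 min = 1:12 PM.
The layover starts at 1:12 PM + 5 min = 1:17 PM.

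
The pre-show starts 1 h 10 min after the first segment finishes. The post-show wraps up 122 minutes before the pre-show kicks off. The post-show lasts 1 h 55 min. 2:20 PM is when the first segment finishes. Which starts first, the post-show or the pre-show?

The pre-show starts at 2:20 PM + 70 min = 3:30 PM.
The post-show ends at 3:30 PM − 122 min = 1:28 PM.
The post-show starts at 1:28 PM − 115 min = 11:33 AM.
The post-show starts at 11:33 AM and the pre-show starts at 3:30 PM, so the post-show is first.

the post-show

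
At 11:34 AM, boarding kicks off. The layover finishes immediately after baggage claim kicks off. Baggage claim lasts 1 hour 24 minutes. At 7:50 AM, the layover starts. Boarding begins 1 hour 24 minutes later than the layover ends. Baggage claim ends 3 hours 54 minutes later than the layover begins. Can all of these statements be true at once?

Baggage claim ends at 7:50 AM + 234 min = 11:44 AM.
Baggage claim starts at 11:44 AM − 84 min = 10:20 AM.
So the layover ends at 10:20 AM.
Boarding starts at 10:20 AM + 84 min = 11:44 AM.
But boarding is also said to start at 11:34 AM — a 10-minute conflict.

No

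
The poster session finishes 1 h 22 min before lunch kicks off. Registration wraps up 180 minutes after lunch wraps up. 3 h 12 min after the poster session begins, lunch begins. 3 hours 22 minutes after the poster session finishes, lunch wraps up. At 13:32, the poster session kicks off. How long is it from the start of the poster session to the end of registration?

Lunch starts at 13:32 + 192 min = 16:44.
The poster session ends at 16:44 − 82 min = 15:22.
Lunch ends at 15:22 + 202 min = 18:44.
Registration ends at 18:44 + 180 min = 21:44.
From 13:32 to 21:44 is 8 hours 12 minutes.

8 hours 12 minutes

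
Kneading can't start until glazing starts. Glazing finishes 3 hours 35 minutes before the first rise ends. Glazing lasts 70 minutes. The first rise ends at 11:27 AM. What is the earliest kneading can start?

Glazing ends at 11:27 AM − 215 min = 7:52 AM.
Glazing starts at 7:52 AM − 70 min = 6:42 AM.
Kneading is bounded by glazing, so the earliest it can start is 6:42 AM.

6:42 AM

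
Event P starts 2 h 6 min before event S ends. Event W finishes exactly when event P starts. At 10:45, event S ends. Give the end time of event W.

Event P starts at 10:45 − 126 min = 08:39.
So event W ends at 08:39.

08:39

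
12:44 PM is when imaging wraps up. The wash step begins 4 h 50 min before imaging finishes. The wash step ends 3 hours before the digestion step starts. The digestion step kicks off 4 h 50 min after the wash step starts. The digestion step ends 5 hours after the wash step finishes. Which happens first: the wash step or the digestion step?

The wash step starts at 12:44 PM − 290 min = 7:54 AM.
The digestion step starts at 7:54 AM + 290 min = 12:44 PM.
The wash step starts at 7:54 AM and the digestion step starts at 12:44 PM, so the wash step is first.

the wash step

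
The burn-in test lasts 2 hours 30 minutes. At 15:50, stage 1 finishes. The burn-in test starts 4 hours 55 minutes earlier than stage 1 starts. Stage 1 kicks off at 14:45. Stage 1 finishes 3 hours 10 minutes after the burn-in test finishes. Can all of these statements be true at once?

The burn-in test starts at 14:45 − 295 min = 09:50.
The burn-in test ends at 09:50 + 150 min = 12:20.
Stage 1 ends at 12:20 + 190 min = 15:30.
But stage 1 is also said to end at 15:50 — a 20-minute conflict.

No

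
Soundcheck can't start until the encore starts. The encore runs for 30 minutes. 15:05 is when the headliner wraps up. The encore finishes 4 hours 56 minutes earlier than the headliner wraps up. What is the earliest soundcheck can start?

09:39

The encore ends at 15:05 − 296 min = 10:09.
The encore starts at 10:09 − 30 min = 09:39.
Soundcheck is bounded by the encore, so the earliest it can start is 09:39.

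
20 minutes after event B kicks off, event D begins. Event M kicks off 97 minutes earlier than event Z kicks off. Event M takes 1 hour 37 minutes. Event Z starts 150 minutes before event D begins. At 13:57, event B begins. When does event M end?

11:47

Event D starts at 13:57 + 20 min = 14:17.
Event Z starts at 14:17 − 150 min = 11:47.
Event M starts at 11:47 − 97 min = 10:10.
Event M ends at 10:10 + 97 min = 11:47.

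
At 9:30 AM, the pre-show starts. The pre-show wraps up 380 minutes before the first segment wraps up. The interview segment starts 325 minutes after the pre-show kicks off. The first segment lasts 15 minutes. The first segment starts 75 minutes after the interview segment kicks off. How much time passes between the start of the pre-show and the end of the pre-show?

35 minutes

The interview segment starts at 9:30 AM + 325 min = 2:55 PM.
The first segment starts at 2:55 PM + 75 min = 4:10 PM.
The first segment ends at 4:10 PM + 15 min = 4:25 PM.
The pre-show ends at 4:25 PM − 380 min = 10:05 AM.
From 9:30 AM to 10:05 AM is 35 minutes.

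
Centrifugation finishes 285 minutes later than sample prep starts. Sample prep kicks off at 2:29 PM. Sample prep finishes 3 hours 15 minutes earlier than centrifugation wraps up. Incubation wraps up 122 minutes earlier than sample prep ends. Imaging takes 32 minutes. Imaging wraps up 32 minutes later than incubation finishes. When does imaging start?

1:57 PM

Centrifugation ends at 2:29 PM + 285 min = 7:14 PM.
Sample prep ends at 7:14 PM − 195 min = 3:59 PM.
Incubation ends at 3:59 PM − 122 min = 1:57 PM.
Imaging ends at 1:57 PM + 32 min = 2:29 PM.
Imaging starts at 2:29 PM − 32 min = 1:57 PM.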